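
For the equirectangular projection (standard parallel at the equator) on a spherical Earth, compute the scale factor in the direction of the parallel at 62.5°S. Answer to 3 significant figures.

For the equirectangular projection with φ₀ = 0 (plate carrée), h = 1 along meridians and k = sec φ along parallels.
k = 1/cos 62.5° = 1/0.4617 = 2.166.

2.17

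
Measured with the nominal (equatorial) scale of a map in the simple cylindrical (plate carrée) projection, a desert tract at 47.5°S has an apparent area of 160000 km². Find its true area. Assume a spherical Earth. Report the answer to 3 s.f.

In the plate carrée (x = Rλ, y = Rφ), meridians are true-scale (h = 1) and parallels are stretched by k = sec φ.
Areal scale = h·k = 1 × sec φ; at 47.5°, h = 1.000, k = 1.480, so h·k = 1.480.
True area = apparent / (areal scale) = 160000 / 1.480 ≈ 108000 km².

108000 km²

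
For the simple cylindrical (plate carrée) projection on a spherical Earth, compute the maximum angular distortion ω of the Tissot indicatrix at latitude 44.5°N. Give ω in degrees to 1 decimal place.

In the plate carrée (x = Rλ, y = Rφ), meridians are true-scale (h = 1) and parallels are stretched by k = sec φ.
At 44.5°: h = 1.000, k = 1.402; principal scales a = 1.402, b = 1.000.
sin(ω/2) = (a − b)/(a + b) = 0.4020/2.402 = 0.1674, so ω = 2 arcsin(0.1674) ≈ 19.3°.

19.3°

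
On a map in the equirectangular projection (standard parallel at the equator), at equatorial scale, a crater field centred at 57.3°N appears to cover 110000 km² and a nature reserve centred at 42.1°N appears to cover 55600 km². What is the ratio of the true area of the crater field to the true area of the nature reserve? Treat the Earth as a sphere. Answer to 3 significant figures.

Plate carrée has h = 1 and k = sec φ, giving areal scale sec φ; true area = (apparent area) · cos φ.
True area of crater field: 110000 × cos(57.3°) = 110000 × 0.5402 = 59430 km².
True area of nature reserve: 55600 × cos(42.1°) = 55600 × 0.7420 = 41250 km².
Ratio = 59430 / 41250 ≈ 1.44.

1.44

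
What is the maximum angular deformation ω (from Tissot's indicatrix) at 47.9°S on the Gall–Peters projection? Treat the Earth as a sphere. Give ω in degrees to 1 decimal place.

The Gall–Peters projection is cylindrical equal-area with φ₀ = 45°. Cylindrical equal-area (φ₀ = 45°): h = cos φ / cos 45° along meridians, k = cos 45° / cos φ along parallels; h·k = 1.
At 47.9°: h = 0.9481, k = 1.055; principal scales a = 1.055, b = 0.9481.
sin(ω/2) = (a − b)/(a + b) = 0.1066/2.003 = 0.05322, so ω = 2 arcsin(0.05322) ≈ 6.1°.

6.1°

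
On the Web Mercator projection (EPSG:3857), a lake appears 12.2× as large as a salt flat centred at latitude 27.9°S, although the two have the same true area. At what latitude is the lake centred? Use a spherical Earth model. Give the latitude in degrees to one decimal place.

Mercator areal scale is sec²φ, so apparent-area ratio = sec²φ₁ / sec²φ₂ = cos²φ₂ / cos²φ₁.
cos²φ₂ / cos²φ₁ = 12.2  ⇒  cos φ₁ = cos 27.9° / √12.2 = 0.8838/3.493 = 0.2530.
φ₁ = arccos(0.2530) ≈ 75.3°.

75.3°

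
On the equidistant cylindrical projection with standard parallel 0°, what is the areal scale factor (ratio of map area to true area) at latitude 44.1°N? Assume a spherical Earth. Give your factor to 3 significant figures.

Plate carrée maps x = Rλ, y = Rφ. The meridian scale is h = 1 and the parallel scale is k = 1/cos φ = sec φ.
Areal scale = h·k = 1 × sec φ; at 44.1°, h = 1.000, k = 1.393, so h·k = 1.393.

1.39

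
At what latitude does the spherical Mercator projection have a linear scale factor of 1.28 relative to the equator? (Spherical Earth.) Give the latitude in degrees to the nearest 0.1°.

38.6°

Mercator scale is k = sec φ = 1/cos φ.
1/cos φ = 1.28  ⇒  cos φ = 0.7812  ⇒  φ = arccos(0.7812) ≈ 38.6°.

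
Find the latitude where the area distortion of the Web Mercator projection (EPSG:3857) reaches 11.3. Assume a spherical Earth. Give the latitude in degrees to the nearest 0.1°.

72.7°

Mercator areal scale is sec²φ.
sec²φ = 11.3  ⇒  cos²φ = 0.08850  ⇒  cos φ = 0.2975.
φ = arccos(0.2975) ≈ 72.7°.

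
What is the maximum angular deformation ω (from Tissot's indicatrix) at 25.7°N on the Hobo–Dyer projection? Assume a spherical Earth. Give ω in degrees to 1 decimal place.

The Hobo–Dyer projection is cylindrical equal-area with φ₀ = 37.5°. A cylindrical equal-area projection with standard parallel φ₀ has meridian scale h = cos φ / cos φ₀ and parallel scale k = cos φ₀ / cos φ (so areas are preserved, h·k = 1).
At 25.7°: h = 1.136, k = 0.8805; principal scales a = 1.136, b = 0.8805.
sin(ω/2) = (a − b)/(a + b) = 0.2553/2.016 = 0.1266, so ω = 2 arcsin(0.1266) ≈ 14.6°.

14.6°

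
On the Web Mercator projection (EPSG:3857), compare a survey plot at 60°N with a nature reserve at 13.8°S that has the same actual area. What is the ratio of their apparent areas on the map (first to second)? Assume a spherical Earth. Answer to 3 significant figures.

3.77

On Mercator, area is exaggerated by sec²φ = 1/cos²φ.
At 60°: sec²(60°) = 1/0.5000² = 4.000.
At 13.8°: sec²(13.8°) = 1/0.9711² = 1.060.
Ratio = 4.000/1.060 = cos²(13.8°)/cos²(60°) ≈ 3.77.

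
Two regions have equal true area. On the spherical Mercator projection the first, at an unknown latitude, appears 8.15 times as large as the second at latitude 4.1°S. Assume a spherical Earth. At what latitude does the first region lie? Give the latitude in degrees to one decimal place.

Mercator areal scale is sec²φ, so apparent-area ratio = sec²φ₁ / sec²φ₂ = cos²φ₂ / cos²φ₁.
cos²φ₂ / cos²φ₁ = 8.15  ⇒  cos φ₁ = cos 4.1° / √8.15 = 0.9974/2.855 = 0.3494.
φ₁ = arccos(0.3494) ≈ 69.6°.

69.6°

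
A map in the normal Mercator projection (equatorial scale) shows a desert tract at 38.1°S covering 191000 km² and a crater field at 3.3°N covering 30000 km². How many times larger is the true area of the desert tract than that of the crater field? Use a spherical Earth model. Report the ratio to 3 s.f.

Mercator's areal exaggeration is sec²φ; hence true area = (apparent area) · cos²φ.
True area of desert tract: 191000 × cos²(38.1°) = 191000 × 0.6193 = 118300 km².
True area of crater field: 30000 × cos²(3.3°) = 30000 × 0.9967 = 29900 km².
Ratio = 118300 / 29900 ≈ 3.96.

3.96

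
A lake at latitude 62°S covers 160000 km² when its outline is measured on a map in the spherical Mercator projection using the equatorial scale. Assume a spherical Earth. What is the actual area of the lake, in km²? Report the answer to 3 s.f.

35300 km²

The Mercator projection is conformal; its linear scale factor is the same in every direction and equals sec φ = 1/cos φ.
Areal scale = k² = sec²φ = 1/cos²(62°) = 1/0.4695² = 4.537.
True area = apparent / (areal scale) = 160000 / 4.537 ≈ 35300 km².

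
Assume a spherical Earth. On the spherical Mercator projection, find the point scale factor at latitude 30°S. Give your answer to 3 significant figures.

1.15

Mercator is conformal, so the point scale is isotropic: h = k = sec φ = 1/cos φ.
k = 1/cos 30° = 1/0.8660 = 1.155.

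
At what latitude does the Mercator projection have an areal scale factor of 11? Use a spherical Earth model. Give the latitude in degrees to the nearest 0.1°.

Mercator areal scale is sec²φ.
sec²φ = 11  ⇒  cos²φ = 0.09091  ⇒  cos φ = 0.3015.
φ = arccos(0.3015) ≈ 72.5°.

72.5°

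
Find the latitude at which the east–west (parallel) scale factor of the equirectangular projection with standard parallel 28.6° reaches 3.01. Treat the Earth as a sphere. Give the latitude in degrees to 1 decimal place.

73.0°

The equidistant cylindrical projection with φ₀ = 28.6° has h = 1 (meridians true) and k = cos φ₀ / cos φ along parallels.
k = cos φ₀ / cos φ = 3.01  ⇒  cos φ = cos 28.6° / 3.01 = 0.2917.
φ = arccos(0.2917) ≈ 73.0°.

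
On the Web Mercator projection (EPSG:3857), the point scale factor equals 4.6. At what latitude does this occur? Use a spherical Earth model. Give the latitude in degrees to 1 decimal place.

77.4°

Mercator scale is k = sec φ = 1/cos φ.
1/cos φ = 4.6  ⇒  cos φ = 0.2174  ⇒  φ = arccos(0.2174) ≈ 77.4°.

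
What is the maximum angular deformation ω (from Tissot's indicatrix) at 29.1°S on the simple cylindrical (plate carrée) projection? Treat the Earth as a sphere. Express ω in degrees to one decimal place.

For the equirectangular projection with φ₀ = 0 (plate carrée), h = 1 along meridians and k = sec φ along parallels.
At 29.1°: h = 1.000, k = 1.144; principal scales a = 1.144, b = 1.000.
sin(ω/2) = (a − b)/(a + b) = 0.1445/2.144 = 0.06737, so ω = 2 arcsin(0.06737) ≈ 7.7°.

7.7°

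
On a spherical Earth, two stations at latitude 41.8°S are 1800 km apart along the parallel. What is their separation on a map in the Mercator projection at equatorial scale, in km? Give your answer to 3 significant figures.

The Mercator projection is conformal; its linear scale factor is the same in every direction and equals sec φ = 1/cos φ.
Along the parallel, k = sec 41.8° = 1/0.7455 = 1.341.
Map distance = 1800 × 1.341 ≈ 2410 km.

2410 km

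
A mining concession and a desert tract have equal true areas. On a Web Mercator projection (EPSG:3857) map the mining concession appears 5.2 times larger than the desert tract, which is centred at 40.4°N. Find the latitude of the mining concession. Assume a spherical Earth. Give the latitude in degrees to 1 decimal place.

Mercator areal scale is sec²φ, so apparent-area ratio = sec²φ₁ / sec²φ₂ = cos²φ₂ / cos²φ₁.
cos²φ₂ / cos²φ₁ = 5.2  ⇒  cos φ₁ = cos 40.4° / √5.2 = 0.7615/2.280 = 0.3340.
φ₁ = arccos(0.3340) ≈ 70.5°.

70.5°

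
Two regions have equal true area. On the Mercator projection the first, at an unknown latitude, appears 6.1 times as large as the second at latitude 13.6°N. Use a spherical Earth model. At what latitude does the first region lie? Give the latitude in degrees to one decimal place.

Mercator areal scale is sec²φ, so apparent-area ratio = sec²φ₁ / sec²φ₂ = cos²φ₂ / cos²φ₁.
cos²φ₂ / cos²φ₁ = 6.1  ⇒  cos φ₁ = cos 13.6° / √6.1 = 0.9720/2.470 = 0.3935.
φ₁ = arccos(0.3935) ≈ 66.8°.

66.8°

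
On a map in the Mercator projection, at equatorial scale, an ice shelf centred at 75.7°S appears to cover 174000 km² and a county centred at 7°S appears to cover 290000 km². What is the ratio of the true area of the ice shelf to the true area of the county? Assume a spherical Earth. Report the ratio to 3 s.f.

Mercator's areal exaggeration is sec²φ; hence true area = (apparent area) · cos²φ.
True area of ice shelf: 174000 × cos²(75.7°) = 174000 × 0.06101 = 10620 km².
True area of county: 290000 × cos²(7°) = 290000 × 0.9851 = 285700 km².
Ratio = 10620 / 285700 ≈ 0.0372.

0.0372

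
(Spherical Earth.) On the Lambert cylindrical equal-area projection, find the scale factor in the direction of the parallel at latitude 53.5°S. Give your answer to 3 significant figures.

1.68

The Lambert cylindrical equal-area projection is the cylindrical equal-area projection with its standard parallel at the equator (φ₀ = 0). For cylindrical equal-area with standard parallel φ₀, h = cos φ / cos φ₀ and k = cos φ₀ / cos φ, so h·k = 1.
k = cos 0° / cos 53.5° = 1.000/0.5948 = 1.681.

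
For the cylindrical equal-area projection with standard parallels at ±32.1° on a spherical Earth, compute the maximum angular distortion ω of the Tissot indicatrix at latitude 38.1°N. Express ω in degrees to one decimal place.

Cylindrical equal-area (φ₀ = 32.1°): h = cos φ / cos 32.1° along meridians, k = cos 32.1° / cos φ along parallels; h·k = 1.
At 38.1°: h = 0.9290, k = 1.076; principal scales a = 1.076, b = 0.9290.
sin(ω/2) = (a − b)/(a + b) = 0.1475/2.005 = 0.07357, so ω = 2 arcsin(0.07357) ≈ 8.4°.

8.4°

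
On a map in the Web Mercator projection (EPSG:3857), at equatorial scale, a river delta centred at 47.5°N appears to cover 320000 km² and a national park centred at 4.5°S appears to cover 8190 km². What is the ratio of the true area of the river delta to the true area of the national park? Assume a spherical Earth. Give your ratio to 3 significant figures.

17.9

Mercator's areal exaggeration is sec²φ; hence true area = (apparent area) · cos²φ.
True area of river delta: 320000 × cos²(47.5°) = 320000 × 0.4564 = 146100 km².
True area of national park: 8190 × cos²(4.5°) = 8190 × 0.9938 = 8140 km².
Ratio = 146100 / 8140 ≈ 17.9.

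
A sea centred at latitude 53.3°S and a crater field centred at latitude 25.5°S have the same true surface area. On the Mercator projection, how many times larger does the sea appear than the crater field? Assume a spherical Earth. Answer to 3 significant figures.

2.28

On Mercator, area is exaggerated by sec²φ = 1/cos²φ.
At 53.3°: sec²(53.3°) = 1/0.5976² = 2.800.
At 25.5°: sec²(25.5°) = 1/0.9026² = 1.228.
Ratio = 2.800/1.228 = cos²(25.5°)/cos²(53.3°) ≈ 2.28.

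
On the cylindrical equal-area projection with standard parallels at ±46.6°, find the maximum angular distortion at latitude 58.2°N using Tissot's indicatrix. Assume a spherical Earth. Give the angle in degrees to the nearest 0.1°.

30.1°

For cylindrical equal-area with standard parallel φ₀, h = cos φ / cos φ₀ and k = cos φ₀ / cos φ, so h·k = 1.
At 58.2°: h = 0.7669, k = 1.304; principal scales a = 1.304, b = 0.7669.
sin(ω/2) = (a − b)/(a + b) = 0.5369/2.071 = 0.2593, so ω = 2 arcsin(0.2593) ≈ 30.1°.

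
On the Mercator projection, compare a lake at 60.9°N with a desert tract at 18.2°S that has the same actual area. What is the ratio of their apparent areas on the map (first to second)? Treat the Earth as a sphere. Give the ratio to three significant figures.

3.82

Mercator is conformal with k = sec φ, so areal scale = k² = sec²φ.
At 60.9°: sec²(60.9°) = 1/0.4863² = 4.228.
At 18.2°: sec²(18.2°) = 1/0.9500² = 1.108.
Ratio = 4.228/1.108 = cos²(18.2°)/cos²(60.9°) ≈ 3.82.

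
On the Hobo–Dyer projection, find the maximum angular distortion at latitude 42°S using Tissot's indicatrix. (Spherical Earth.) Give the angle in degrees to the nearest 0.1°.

7.5°

Hobo–Dyer is a cylindrical equal-area projection with standard parallels at ±37.5°. For cylindrical equal-area with standard parallel φ₀, h = cos φ / cos φ₀ and k = cos φ₀ / cos φ, so h·k = 1.
At 42°: h = 0.9367, k = 1.068; principal scales a = 1.068, b = 0.9367.
sin(ω/2) = (a − b)/(a + b) = 0.1308/2.004 = 0.06528, so ω = 2 arcsin(0.06528) ≈ 7.5°.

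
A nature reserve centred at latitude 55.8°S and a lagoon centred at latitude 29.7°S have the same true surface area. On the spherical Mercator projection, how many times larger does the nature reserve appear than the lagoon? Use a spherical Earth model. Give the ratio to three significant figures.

2.39

Mercator areal scale is sec²φ.
At 55.8°: sec²(55.8°) = 1/0.5621² = 3.165.
At 29.7°: sec²(29.7°) = 1/0.8686² = 1.325.
Ratio = 3.165/1.325 = cos²(29.7°)/cos²(55.8°) ≈ 2.39.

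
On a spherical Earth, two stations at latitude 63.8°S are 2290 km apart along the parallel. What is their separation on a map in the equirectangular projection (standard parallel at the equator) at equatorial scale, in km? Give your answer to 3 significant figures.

For the equirectangular projection with φ₀ = 0 (plate carrée), h = 1 along meridians and k = sec φ along parallels.
Along the parallel, k = sec 63.8° = 1/0.4415 = 2.265.
Map distance = 2290 × 2.265 ≈ 5190 km.

5190 km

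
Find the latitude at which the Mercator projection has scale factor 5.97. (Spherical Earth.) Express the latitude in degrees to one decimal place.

80.4°

Mercator scale is k = sec φ = 1/cos φ.
1/cos φ = 5.97  ⇒  cos φ = 0.1675  ⇒  φ = arccos(0.1675) ≈ 80.4°.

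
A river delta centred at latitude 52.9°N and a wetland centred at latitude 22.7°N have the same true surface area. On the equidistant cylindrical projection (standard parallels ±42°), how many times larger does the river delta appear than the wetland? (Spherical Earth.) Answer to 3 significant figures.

1.53

The equidistant cylindrical projection with φ₀ = 42° has h = 1 (meridians true) and k = cos φ₀ / cos φ along parallels.
Areal scale at 52.9°: h·k = 1.000 × 1.232 = 1.232.
Areal scale at 22.7°: h·k = 1.000 × 0.8055 = 0.8055.
Ratio = 1.232/0.8055 ≈ 1.53.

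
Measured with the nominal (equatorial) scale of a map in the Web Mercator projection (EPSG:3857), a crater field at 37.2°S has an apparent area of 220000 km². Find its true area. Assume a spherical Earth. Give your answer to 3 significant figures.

Mercator is conformal, so the point scale is isotropic: h = k = sec φ = 1/cos φ.
Areal scale = k² = sec²φ = 1/cos²(37.2°) = 1/0.7965² = 1.576.
True area = apparent / (areal scale) = 220000 / 1.576 ≈ 140000 km².

140000 km²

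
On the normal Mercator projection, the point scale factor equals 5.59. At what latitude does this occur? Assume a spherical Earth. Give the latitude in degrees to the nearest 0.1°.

Mercator scale is k = sec φ = 1/cos φ.
1/cos φ = 5.59  ⇒  cos φ = 0.1789  ⇒  φ = arccos(0.1789) ≈ 79.7°.

79.7°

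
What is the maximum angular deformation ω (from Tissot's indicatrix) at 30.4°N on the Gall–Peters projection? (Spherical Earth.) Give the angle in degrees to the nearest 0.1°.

22.6°

Gall–Peters is a cylindrical equal-area projection with standard parallels at ±45°. Cylindrical equal-area (φ₀ = 45°): h = cos φ / cos 45° along meridians, k = cos 45° / cos φ along parallels; h·k = 1.
At 30.4°: h = 1.220, k = 0.8198; principal scales a = 1.220, b = 0.8198.
sin(ω/2) = (a − b)/(a + b) = 0.4000/2.040 = 0.1961, so ω = 2 arcsin(0.1961) ≈ 22.6°.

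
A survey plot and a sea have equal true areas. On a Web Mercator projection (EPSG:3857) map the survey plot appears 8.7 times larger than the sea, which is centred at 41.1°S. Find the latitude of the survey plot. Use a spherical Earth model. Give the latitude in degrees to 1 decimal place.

For equal true areas on Mercator, apparent areas scale as sec²φ, so the ratio is cos²φ₂ / cos²φ₁.
cos²φ₂ / cos²φ₁ = 8.7  ⇒  cos φ₁ = cos 41.1° / √8.7 = 0.7536/2.950 = 0.2555.
φ₁ = arccos(0.2555) ≈ 75.2°.

75.2°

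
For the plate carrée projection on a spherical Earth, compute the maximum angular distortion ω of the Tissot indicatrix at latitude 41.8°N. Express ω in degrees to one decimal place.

16.8°

For the equirectangular projection with φ₀ = 0 (plate carrée), h = 1 along meridians and k = sec φ along parallels.
At 41.8°: h = 1.000, k = 1.341; principal scales a = 1.341, b = 1.000.
sin(ω/2) = (a − b)/(a + b) = 0.3414/2.341 = 0.1458, so ω = 2 arcsin(0.1458) ≈ 16.8°.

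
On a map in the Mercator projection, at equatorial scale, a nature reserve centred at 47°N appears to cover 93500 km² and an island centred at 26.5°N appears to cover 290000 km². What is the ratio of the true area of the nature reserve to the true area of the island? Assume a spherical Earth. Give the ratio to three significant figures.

0.187

Mercator's areal exaggeration is sec²φ; hence true area = (apparent area) · cos²φ.
True area of nature reserve: 93500 × cos²(47°) = 93500 × 0.4651 = 43490 km².
True area of island: 290000 × cos²(26.5°) = 290000 × 0.8009 = 232300 km².
Ratio = 43490 / 232300 ≈ 0.187.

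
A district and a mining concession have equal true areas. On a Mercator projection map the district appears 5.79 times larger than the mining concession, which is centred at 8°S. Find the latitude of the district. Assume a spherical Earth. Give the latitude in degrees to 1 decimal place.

On Mercator, (apparent₁)/(apparent₂) = sec²φ₁ / sec²φ₂ when true areas are equal.
cos²φ₂ / cos²φ₁ = 5.79  ⇒  cos φ₁ = cos 8° / √5.79 = 0.9903/2.406 = 0.4115.
φ₁ = arccos(0.4115) ≈ 65.7°.

65.7°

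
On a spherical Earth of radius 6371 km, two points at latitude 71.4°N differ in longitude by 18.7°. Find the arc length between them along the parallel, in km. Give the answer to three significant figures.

Arc length along a parallel = R cos φ · Δλ (with Δλ in radians).
= 6371 × cos 71.4° × (18.7° × π/180) = 6371 × 0.3190 × 0.3264 ≈ 663 km.

663 km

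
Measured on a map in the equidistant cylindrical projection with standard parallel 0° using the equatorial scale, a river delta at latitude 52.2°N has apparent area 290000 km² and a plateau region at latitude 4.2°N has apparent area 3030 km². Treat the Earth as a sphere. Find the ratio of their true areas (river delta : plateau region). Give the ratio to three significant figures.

On the plate carrée, areal scale = h·k = 1 × sec φ, so true area = apparent × cos φ.
True area of river delta: 290000 × cos(52.2°) = 290000 × 0.6129 = 177700 km².
True area of plateau region: 3030 × cos(4.2°) = 3030 × 0.9973 = 3022 km².
Ratio = 177700 / 3022 ≈ 58.8.

58.8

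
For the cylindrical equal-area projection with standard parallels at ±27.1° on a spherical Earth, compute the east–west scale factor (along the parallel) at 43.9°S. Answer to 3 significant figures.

1.24

Cylindrical equal-area (φ₀ = 27.1°): h = cos φ / cos 27.1° along meridians, k = cos 27.1° / cos φ along parallels; h·k = 1.
k = cos 27.1° / cos 43.9° = 0.8902/0.7206 = 1.235.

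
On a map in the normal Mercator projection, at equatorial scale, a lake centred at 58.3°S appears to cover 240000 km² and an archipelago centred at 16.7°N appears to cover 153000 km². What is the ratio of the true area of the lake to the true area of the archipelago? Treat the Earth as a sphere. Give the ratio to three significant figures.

0.472

Mercator's areal exaggeration is sec²φ; hence true area = (apparent area) · cos²φ.
True area of lake: 240000 × cos²(58.3°) = 240000 × 0.2761 = 66270 km².
True area of archipelago: 153000 × cos²(16.7°) = 153000 × 0.9174 = 140400 km².
Ratio = 66270 / 140400 ≈ 0.472.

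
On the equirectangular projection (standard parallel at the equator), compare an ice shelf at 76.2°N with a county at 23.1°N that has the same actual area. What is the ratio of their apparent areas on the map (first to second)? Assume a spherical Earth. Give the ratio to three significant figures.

3.86

In the plate carrée (x = Rλ, y = Rφ), meridians are true-scale (h = 1) and parallels are stretched by k = sec φ.
Areal scale at 76.2°: h·k = 1.000 × 4.192 = 4.192.
Areal scale at 23.1°: h·k = 1.000 × 1.087 = 1.087.
Ratio = 4.192/1.087 ≈ 3.86.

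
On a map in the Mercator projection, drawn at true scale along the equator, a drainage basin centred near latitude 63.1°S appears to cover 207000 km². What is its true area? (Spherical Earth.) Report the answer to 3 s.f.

The Mercator projection is conformal; its linear scale factor is the same in every direction and equals sec φ = 1/cos φ.
Areal scale = k² = sec²φ = 1/cos²(63.1°) = 1/0.4524² = 4.885.
True area = apparent / (areal scale) = 207000 / 4.885 ≈ 42400 km².

42400 km²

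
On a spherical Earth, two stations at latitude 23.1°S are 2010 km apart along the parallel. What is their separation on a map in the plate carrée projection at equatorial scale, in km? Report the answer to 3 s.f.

2190 km

Plate carrée maps x = Rλ, y = Rφ. The meridian scale is h = 1 and the parallel scale is k = 1/cos φ = sec φ.
Along the parallel, k = sec 23.1° = 1/0.9198 = 1.087.
Map distance = 2010 × 1.087 ≈ 2190 km.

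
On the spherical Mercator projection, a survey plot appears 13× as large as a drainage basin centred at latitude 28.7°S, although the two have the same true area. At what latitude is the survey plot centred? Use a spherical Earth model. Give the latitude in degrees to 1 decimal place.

On Mercator, (apparent₁)/(apparent₂) = sec²φ₁ / sec²φ₂ when true areas are equal.
cos²φ₂ / cos²φ₁ = 13  ⇒  cos φ₁ = cos 28.7° / √13 = 0.8771/3.606 = 0.2433.
φ₁ = arccos(0.2433) ≈ 75.9°.

75.9°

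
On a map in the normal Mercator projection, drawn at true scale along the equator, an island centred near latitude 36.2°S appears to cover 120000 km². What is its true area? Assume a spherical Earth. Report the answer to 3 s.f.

Mercator is conformal, so the point scale is isotropic: h = k = sec φ = 1/cos φ.
Areal scale = k² = sec²φ = 1/cos²(36.2°) = 1/0.8070² = 1.536.
True area = apparent / (areal scale) = 120000 / 1.536 ≈ 78100 km².

78100 km²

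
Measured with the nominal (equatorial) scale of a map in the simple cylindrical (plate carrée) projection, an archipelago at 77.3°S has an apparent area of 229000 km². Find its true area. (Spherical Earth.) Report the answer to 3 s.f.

50300 km²

For the equirectangular projection with φ₀ = 0 (plate carrée), h = 1 along meridians and k = sec φ along parallels.
Areal scale = h·k = 1 × sec φ; at 77.3°, h = 1.000, k = 4.549, so h·k = 4.549.
True area = apparent / (areal scale) = 229000 / 4.549 ≈ 50300 km².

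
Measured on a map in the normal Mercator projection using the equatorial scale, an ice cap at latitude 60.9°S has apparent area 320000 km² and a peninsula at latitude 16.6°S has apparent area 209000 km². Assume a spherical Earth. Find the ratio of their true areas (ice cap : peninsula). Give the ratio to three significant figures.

0.394

Since Mercator area scale is 1/cos²φ, the true area equals the apparent area multiplied by cos²φ.
True area of ice cap: 320000 × cos²(60.9°) = 320000 × 0.2365 = 75690 km².
True area of peninsula: 209000 × cos²(16.6°) = 209000 × 0.9184 = 191900 km².
Ratio = 75690 / 191900 ≈ 0.394.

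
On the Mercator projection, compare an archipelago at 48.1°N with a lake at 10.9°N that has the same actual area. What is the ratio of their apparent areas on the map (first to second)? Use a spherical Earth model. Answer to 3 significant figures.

Mercator is conformal with k = sec φ, so areal scale = k² = sec²φ.
At 48.1°: sec²(48.1°) = 1/0.6678² = 2.242.
At 10.9°: sec²(10.9°) = 1/0.9820² = 1.037.
Ratio = 2.242/1.037 = cos²(10.9°)/cos²(48.1°) ≈ 2.16.

2.16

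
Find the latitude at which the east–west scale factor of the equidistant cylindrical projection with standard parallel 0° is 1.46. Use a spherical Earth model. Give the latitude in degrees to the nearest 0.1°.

46.8°

Plate carrée: h = 1, k = sec φ along parallels.
sec φ = 1.46  ⇒  cos φ = 0.6849  ⇒  φ ≈ 46.8°.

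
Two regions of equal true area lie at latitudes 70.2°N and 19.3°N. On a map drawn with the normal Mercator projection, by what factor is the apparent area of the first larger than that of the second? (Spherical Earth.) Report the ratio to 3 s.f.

7.76

Mercator areal scale is sec²φ.
At 70.2°: sec²(70.2°) = 1/0.3387² = 8.715.
At 19.3°: sec²(19.3°) = 1/0.9438² = 1.123.
Ratio = 8.715/1.123 = cos²(19.3°)/cos²(70.2°) ≈ 7.76.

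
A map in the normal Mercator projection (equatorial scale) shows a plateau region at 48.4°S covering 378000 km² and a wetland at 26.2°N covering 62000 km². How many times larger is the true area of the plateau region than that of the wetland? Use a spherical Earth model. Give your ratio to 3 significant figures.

3.34

Since Mercator area scale is 1/cos²φ, the true area equals the apparent area multiplied by cos²φ.
True area of plateau region: 378000 × cos²(48.4°) = 378000 × 0.4408 = 166600 km².
True area of wetland: 62000 × cos²(26.2°) = 62000 × 0.8051 = 49910 km².
Ratio = 166600 / 49910 ≈ 3.34.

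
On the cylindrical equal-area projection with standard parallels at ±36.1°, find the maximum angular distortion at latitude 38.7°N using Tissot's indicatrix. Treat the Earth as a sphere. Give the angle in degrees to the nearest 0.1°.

A cylindrical equal-area projection with standard parallel φ₀ has meridian scale h = cos φ / cos φ₀ and parallel scale k = cos φ₀ / cos φ (so areas are preserved, h·k = 1).
At 38.7°: h = 0.9659, k = 1.035; principal scales a = 1.035, b = 0.9659.
sin(ω/2) = (a − b)/(a + b) = 0.06942/2.001 = 0.03469, so ω = 2 arcsin(0.03469) ≈ 4.0°.

4.0°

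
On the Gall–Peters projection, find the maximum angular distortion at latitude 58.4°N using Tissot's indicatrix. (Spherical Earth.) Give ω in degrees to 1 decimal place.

Gall–Peters is a cylindrical equal-area projection with standard parallels at ±45°. Cylindrical equal-area (φ₀ = 45°): h = cos φ / cos 45° along meridians, k = cos 45° / cos φ along parallels; h·k = 1.
At 58.4°: h = 0.7410, k = 1.349; principal scales a = 1.349, b = 0.7410.
sin(ω/2) = (a − b)/(a + b) = 0.6084/2.091 = 0.2911, so ω = 2 arcsin(0.2911) ≈ 33.8°.

33.8°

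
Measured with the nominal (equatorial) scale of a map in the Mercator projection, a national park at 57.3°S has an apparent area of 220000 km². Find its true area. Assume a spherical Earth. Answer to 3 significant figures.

For Mercator, h = k = sec φ (a conformal cylindrical projection has a single point scale, 1/cos φ).
Areal scale = k² = sec²φ = 1/cos²(57.3°) = 1/0.5402² = 3.426.
True area = apparent / (areal scale) = 220000 / 3.426 ≈ 64200 km².

64200 km²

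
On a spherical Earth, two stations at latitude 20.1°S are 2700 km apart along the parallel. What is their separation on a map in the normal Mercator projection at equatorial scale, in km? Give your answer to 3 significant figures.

For Mercator, h = k = sec φ (a conformal cylindrical projection has a single point scale, 1/cos φ).
Along the parallel, k = sec 20.1° = 1/0.9391 = 1.065.
Map distance = 2700 × 1.065 ≈ 2880 km.

2880 km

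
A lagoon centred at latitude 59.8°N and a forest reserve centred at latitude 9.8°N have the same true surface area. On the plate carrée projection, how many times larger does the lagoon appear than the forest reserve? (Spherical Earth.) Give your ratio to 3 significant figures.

For the equirectangular projection with φ₀ = 0 (plate carrée), h = 1 along meridians and k = sec φ along parallels.
Areal scale at 59.8°: h·k = 1.000 × 1.988 = 1.988.
Areal scale at 9.8°: h·k = 1.000 × 1.015 = 1.015.
Ratio = 1.988/1.015 ≈ 1.96.

1.96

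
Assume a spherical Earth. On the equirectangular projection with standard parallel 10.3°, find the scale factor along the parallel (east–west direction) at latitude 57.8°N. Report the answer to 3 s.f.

1.85

In the equirectangular projection with standard parallel φ₀ = 10.3° (x = Rλ cos φ₀, y = Rφ), meridians are true-scale (h = 1) and the parallel scale is k = cos φ₀ / cos φ.
k = cos 10.3° / cos 57.8° = 0.9839/0.5329 = 1.846.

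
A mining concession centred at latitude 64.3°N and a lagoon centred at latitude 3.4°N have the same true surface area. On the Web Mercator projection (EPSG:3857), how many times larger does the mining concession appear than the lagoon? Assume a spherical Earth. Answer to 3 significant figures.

Mercator areal scale is sec²φ.
At 64.3°: sec²(64.3°) = 1/0.4337² = 5.317.
At 3.4°: sec²(3.4°) = 1/0.9982² = 1.004.
Ratio = 5.317/1.004 = cos²(3.4°)/cos²(64.3°) ≈ 5.30.

5.30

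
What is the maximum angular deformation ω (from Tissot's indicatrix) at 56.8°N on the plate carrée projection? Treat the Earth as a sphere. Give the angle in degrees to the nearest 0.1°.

34.0°

Plate carrée maps x = Rλ, y = Rφ. The meridian scale is h = 1 and the parallel scale is k = 1/cos φ = sec φ.
At 56.8°: h = 1.000, k = 1.826; principal scales a = 1.826, b = 1.000.
sin(ω/2) = (a − b)/(a + b) = 0.8263/2.826 = 0.2924, so ω = 2 arcsin(0.2924) ≈ 34.0°.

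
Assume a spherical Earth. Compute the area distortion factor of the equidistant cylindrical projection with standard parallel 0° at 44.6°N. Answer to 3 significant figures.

1.40

Plate carrée maps x = Rλ, y = Rφ. The meridian scale is h = 1 and the parallel scale is k = 1/cos φ = sec φ.
Areal scale = h·k = 1 × sec φ; at 44.6°, h = 1.000, k = 1.404, so h·k = 1.404.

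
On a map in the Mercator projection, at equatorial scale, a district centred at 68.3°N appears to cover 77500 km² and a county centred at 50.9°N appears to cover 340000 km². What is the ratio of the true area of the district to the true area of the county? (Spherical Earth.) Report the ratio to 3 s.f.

Mercator's areal exaggeration is sec²φ; hence true area = (apparent area) · cos²φ.
True area of district: 77500 × cos²(68.3°) = 77500 × 0.1367 = 10600 km².
True area of county: 340000 × cos²(50.9°) = 340000 × 0.3978 = 135200 km².
Ratio = 10600 / 135200 ≈ 0.0783.

0.0783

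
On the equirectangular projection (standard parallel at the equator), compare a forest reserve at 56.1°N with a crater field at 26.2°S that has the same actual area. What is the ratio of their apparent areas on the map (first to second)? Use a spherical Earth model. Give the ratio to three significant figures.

For the equirectangular projection with φ₀ = 0 (plate carrée), h = 1 along meridians and k = sec φ along parallels.
Areal scale at 56.1°: h·k = 1.000 × 1.793 = 1.793.
Areal scale at 26.2°: h·k = 1.000 × 1.115 = 1.115.
Ratio = 1.793/1.115 ≈ 1.61.

1.61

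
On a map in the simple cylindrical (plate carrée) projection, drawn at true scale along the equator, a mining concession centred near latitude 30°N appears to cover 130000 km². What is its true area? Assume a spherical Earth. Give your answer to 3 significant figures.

113000 km²

For the equirectangular projection with φ₀ = 0 (plate carrée), h = 1 along meridians and k = sec φ along parallels.
Areal scale = h·k = 1 × sec φ; at 30°, h = 1.000, k = 1.155, so h·k = 1.155.
True area = apparent / (areal scale) = 130000 / 1.155 ≈ 113000 km².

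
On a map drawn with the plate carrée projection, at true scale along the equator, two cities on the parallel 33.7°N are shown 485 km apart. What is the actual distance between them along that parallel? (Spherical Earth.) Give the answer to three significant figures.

In the plate carrée (x = Rλ, y = Rφ), meridians are true-scale (h = 1) and parallels are stretched by k = sec φ.
Along the parallel at 33.7°, map distances are exaggerated by k = sec 33.7° = 1.202.
True distance = 485 / 1.202 = 485 × cos 33.7° ≈ 403 km.

403 km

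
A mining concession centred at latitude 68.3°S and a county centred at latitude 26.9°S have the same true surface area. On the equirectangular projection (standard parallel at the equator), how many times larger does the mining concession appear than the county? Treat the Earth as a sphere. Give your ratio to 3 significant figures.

Plate carrée maps x = Rλ, y = Rφ. The meridian scale is h = 1 and the parallel scale is k = 1/cos φ = sec φ.
Areal scale at 68.3°: h·k = 1.000 × 2.705 = 2.705.
Areal scale at 26.9°: h·k = 1.000 × 1.121 = 1.121.
Ratio = 2.705/1.121 ≈ 2.41.

2.41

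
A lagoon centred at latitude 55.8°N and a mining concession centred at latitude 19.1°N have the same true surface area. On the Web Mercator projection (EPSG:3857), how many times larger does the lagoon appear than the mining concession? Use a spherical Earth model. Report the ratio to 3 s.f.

Mercator areal scale is sec²φ.
At 55.8°: sec²(55.8°) = 1/0.5621² = 3.165.
At 19.1°: sec²(19.1°) = 1/0.9449² = 1.120.
Ratio = 3.165/1.120 = cos²(19.1°)/cos²(55.8°) ≈ 2.83.

2.83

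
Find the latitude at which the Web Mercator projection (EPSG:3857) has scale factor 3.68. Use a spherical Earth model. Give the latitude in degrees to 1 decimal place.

Mercator scale is k = sec φ = 1/cos φ.
1/cos φ = 3.68  ⇒  cos φ = 0.2717  ⇒  φ = arccos(0.2717) ≈ 74.2°.

74.2°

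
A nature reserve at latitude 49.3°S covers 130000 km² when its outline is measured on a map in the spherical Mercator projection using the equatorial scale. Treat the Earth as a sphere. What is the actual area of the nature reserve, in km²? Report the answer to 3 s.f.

55300 km²

Mercator is conformal, so the point scale is isotropic: h = k = sec φ = 1/cos φ.
Areal scale = k² = sec²φ = 1/cos²(49.3°) = 1/0.6521² = 2.352.
True area = apparent / (areal scale) = 130000 / 2.352 ≈ 55300 km².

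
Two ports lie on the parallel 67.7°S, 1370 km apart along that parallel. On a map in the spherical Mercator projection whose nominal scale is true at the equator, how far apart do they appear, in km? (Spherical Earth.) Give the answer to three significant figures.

For Mercator, h = k = sec φ (a conformal cylindrical projection has a single point scale, 1/cos φ).
Along the parallel, k = sec 67.7° = 1/0.3795 = 2.635.
Map distance = 1370 × 2.635 ≈ 3610 km.

3610 km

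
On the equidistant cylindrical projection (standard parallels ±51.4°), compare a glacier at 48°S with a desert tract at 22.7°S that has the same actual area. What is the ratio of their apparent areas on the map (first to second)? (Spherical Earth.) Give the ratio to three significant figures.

With standard parallel φ₀ = 51.4°, the equirectangular projection gives x = Rλ cos φ₀, y = Rφ, so h = 1 and k = cos 51.4° / cos φ.
Areal scale at 48°: h·k = 1.000 × 0.9324 = 0.9324.
Areal scale at 22.7°: h·k = 1.000 × 0.6763 = 0.6763.
Ratio = 0.9324/0.6763 ≈ 1.38.

1.38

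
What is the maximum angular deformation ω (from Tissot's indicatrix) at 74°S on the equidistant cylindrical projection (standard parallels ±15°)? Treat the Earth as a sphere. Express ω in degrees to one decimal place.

With standard parallel φ₀ = 15°, the equirectangular projection gives x = Rλ cos φ₀, y = Rφ, so h = 1 and k = cos 15° / cos φ.
At 74°: h = 1.000, k = 3.504; principal scales a = 3.504, b = 1.000.
sin(ω/2) = (a − b)/(a + b) = 2.504/4.504 = 0.5560, so ω = 2 arcsin(0.5560) ≈ 67.6°.

67.6°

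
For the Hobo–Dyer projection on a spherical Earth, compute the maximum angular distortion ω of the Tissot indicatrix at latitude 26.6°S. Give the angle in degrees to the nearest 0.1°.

13.7°

The Hobo–Dyer projection is cylindrical equal-area with φ₀ = 37.5°. Cylindrical equal-area (φ₀ = 37.5°): h = cos φ / cos 37.5° along meridians, k = cos 37.5° / cos φ along parallels; h·k = 1.
At 26.6°: h = 1.127, k = 0.8873; principal scales a = 1.127, b = 0.8873.
sin(ω/2) = (a − b)/(a + b) = 0.2398/2.014 = 0.1190, so ω = 2 arcsin(0.1190) ≈ 13.7°.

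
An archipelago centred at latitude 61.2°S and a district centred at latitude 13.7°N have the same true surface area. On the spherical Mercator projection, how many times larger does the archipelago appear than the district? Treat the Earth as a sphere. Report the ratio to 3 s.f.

Mercator is conformal with k = sec φ, so areal scale = k² = sec²φ.
At 61.2°: sec²(61.2°) = 1/0.4818² = 4.309.
At 13.7°: sec²(13.7°) = 1/0.9715² = 1.059.
Ratio = 4.309/1.059 = cos²(13.7°)/cos²(61.2°) ≈ 4.07.

4.07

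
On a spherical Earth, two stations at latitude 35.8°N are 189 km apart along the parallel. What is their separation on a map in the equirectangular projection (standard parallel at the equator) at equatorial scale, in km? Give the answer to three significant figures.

233 km

In the plate carrée (x = Rλ, y = Rφ), meridians are true-scale (h = 1) and parallels are stretched by k = sec φ.
Along the parallel, k = sec 35.8° = 1/0.8111 = 1.233.
Map distance = 189 × 1.233 ≈ 233 km.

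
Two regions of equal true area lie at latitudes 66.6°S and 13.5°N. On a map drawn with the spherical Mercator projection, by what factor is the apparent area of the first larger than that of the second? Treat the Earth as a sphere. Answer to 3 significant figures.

Mercator is conformal with k = sec φ, so areal scale = k² = sec²φ.
At 66.6°: sec²(66.6°) = 1/0.3971² = 6.340.
At 13.5°: sec²(13.5°) = 1/0.9724² = 1.058.
Ratio = 6.340/1.058 = cos²(13.5°)/cos²(66.6°) ≈ 5.99.

5.99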